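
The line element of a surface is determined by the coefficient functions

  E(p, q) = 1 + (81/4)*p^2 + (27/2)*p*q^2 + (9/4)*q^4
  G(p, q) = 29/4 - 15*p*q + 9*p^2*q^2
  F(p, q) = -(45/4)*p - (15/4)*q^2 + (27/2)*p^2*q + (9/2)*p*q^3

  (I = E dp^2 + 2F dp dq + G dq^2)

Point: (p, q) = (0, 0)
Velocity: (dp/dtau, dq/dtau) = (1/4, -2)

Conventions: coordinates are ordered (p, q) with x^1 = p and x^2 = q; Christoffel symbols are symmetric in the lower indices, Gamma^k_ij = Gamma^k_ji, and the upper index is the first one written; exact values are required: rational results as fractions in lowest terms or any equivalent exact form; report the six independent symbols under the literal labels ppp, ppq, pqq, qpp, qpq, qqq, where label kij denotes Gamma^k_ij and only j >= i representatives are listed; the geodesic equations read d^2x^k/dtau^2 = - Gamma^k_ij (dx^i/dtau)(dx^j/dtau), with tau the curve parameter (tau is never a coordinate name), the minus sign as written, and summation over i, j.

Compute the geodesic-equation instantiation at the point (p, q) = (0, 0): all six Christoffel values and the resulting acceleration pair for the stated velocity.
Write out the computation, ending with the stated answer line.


E = 1, F = 0, G = 29/4 at the point
E_p = 0, E_q = 0, F_p = -45/4, F_q = 0, G_p = 0, G_q = 0
EG - F^2 = 29/4;  g^inv = (4/29) * [[29/4, 0], [0, 1]]
first-kind symbols [ij,l] = (1/2)(d_i g_jl + d_j g_il - d_l g_ij): [pp,p] = E_p/2 = 0, [pp,q] = F_p - E_q/2 = -45/4, [pq,p] = E_q/2 = 0, [pq,q] = G_p/2 = 0, [qq,p] = F_q - G_p/2 = 0, [qq,q] = G_q/2 = 0
Gamma^p_ij = (G*[ij,p] - F*[ij,q])/(EG - F^2), Gamma^q_ij = (E*[ij,q] - F*[ij,p])/(EG - F^2)
Gamma_ppp = 0, Gamma_ppq = 0, Gamma_pqq = 0, Gamma_qpp = -45/29, Gamma_qpq = 0, Gamma_qqq = 0
d^2p/dtau^2 = -(Gamma_ppp*(1/4)^2 + 2*Gamma_ppq*(1/4)*(-2) + Gamma_pqq*(-2)^2) = 0
d^2q/dtau^2 = -(Gamma_qpp*(1/4)^2 + 2*Gamma_qpq*(1/4)*(-2) + Gamma_qqq*(-2)^2) = 45/464

Answer: Gamma_ppp = 0, Gamma_ppq = 0, Gamma_pqq = 0, Gamma_qpp = -45/29, Gamma_qpq = 0, Gamma_qqq = 0; accelerations (d^2p/dtau^2, d^2q/dtau^2) = (0, 45/464)


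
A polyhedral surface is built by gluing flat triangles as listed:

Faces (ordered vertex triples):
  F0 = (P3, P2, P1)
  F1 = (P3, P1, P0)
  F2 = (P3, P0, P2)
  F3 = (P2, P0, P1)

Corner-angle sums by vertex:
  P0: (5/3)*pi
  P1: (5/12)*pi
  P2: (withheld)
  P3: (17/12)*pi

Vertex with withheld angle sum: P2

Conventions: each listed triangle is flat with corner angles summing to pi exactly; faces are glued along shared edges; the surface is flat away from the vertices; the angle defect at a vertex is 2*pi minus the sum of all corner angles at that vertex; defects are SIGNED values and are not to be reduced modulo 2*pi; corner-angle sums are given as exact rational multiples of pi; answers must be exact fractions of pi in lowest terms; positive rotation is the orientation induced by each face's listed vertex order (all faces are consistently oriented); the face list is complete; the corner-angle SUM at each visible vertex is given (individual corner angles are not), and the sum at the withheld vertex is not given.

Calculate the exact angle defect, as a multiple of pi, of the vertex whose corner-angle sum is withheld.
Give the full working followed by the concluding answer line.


V = 4, E = 6, F = 4; chi = V - E + F = 2
Gauss-Bonnet: total defect = 2*pi*chi = 4*pi; visible defects sum to (5/2)*pi

Answer: defect(P2) = (3/2)*pi


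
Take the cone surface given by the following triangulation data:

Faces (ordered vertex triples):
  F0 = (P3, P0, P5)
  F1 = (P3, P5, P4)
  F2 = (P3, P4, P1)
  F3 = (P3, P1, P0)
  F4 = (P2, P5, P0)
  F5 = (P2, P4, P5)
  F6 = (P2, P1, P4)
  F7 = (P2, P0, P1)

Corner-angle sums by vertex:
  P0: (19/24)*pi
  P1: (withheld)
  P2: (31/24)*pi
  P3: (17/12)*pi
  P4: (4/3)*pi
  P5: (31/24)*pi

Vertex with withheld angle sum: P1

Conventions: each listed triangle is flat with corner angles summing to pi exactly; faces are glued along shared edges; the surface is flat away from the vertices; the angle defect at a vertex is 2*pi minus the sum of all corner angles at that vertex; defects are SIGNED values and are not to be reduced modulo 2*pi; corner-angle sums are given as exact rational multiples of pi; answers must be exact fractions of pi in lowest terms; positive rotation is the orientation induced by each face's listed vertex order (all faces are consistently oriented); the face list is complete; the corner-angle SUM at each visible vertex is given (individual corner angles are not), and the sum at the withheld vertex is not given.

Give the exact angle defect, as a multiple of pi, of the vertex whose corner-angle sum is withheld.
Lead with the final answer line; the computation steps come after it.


Answer: defect(P1) = pi/8

V = 6, E = 12, F = 8; chi = V - E + F = 2
Gauss-Bonnet: total defect = 2*pi*chi = 4*pi; visible defects sum to (31/8)*pi


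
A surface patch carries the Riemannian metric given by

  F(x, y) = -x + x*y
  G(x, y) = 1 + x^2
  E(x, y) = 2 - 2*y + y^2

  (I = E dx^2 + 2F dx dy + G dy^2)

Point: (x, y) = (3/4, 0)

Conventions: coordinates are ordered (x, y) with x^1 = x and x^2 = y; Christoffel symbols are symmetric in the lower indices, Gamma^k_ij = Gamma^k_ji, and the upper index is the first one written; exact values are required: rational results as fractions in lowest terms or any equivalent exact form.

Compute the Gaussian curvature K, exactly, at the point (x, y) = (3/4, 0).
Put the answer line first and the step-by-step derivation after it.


Answer: K = -256/1681

E = 2, F = -3/4, G = 25/16, EG - F^2 = 41/16 at the point
E_x = 0, E_y = -2, F_x = -1, F_y = 3/4, G_x = 3/2, G_y = 0
E_yy = 2, F_xy = 1, G_xx = 2
Using the Brioschi determinant formula for K from the metric derivatives:
M1 = [[-E_yy/2 + F_xy - G_xx/2, E_x/2, F_x - E_y/2], [F_y - G_x/2, E, F], [G_y/2, F, G]] = [[-1, 0, 0], [0, 2, -3/4], [0, -3/4, 25/16]]; det M1 = -41/16
M2 = [[0, E_y/2, G_x/2], [E_y/2, E, F], [G_x/2, F, G]] = [[0, -1, 3/4], [-1, 2, -3/4], [3/4, -3/4, 25/16]]; det M2 = -25/16
det M1 - det M2 = -1; K = -1 / (41/16)^2 = -256/1681


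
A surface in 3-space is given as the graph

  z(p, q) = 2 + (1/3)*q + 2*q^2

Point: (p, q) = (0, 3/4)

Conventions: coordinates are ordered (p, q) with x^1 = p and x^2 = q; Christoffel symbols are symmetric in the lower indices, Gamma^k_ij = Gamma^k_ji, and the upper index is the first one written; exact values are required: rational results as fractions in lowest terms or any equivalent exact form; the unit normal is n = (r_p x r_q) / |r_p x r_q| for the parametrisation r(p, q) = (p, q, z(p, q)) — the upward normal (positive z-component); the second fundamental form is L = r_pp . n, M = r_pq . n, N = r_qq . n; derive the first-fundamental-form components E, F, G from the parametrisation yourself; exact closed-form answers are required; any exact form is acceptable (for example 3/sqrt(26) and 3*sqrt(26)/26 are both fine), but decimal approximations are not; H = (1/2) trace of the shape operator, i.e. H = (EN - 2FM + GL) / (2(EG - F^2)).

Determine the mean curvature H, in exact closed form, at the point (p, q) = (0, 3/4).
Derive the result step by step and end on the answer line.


z_p = 0, z_q = 10/3, z_pp = 0, z_pq = 0, z_qq = 4
E = 1, F = 0, G = 109/9; answer radicand W^2 = 109/9
unnormalised second-form numerators: l = 0, m = 0, n = 4; L = l/sqrt(109/9), and similarly M = m/sqrt(W^2), N = n/sqrt(W^2)
H = (E*n - 2*F*m + G*l) / (2*(EG - F^2)*sqrt(W^2)); E*n - 2*F*m + G*l = 4, EG - F^2 = 109/9, so H = (18/109)/sqrt(109/9)

Answer: H = 54*sqrt(109)/11881


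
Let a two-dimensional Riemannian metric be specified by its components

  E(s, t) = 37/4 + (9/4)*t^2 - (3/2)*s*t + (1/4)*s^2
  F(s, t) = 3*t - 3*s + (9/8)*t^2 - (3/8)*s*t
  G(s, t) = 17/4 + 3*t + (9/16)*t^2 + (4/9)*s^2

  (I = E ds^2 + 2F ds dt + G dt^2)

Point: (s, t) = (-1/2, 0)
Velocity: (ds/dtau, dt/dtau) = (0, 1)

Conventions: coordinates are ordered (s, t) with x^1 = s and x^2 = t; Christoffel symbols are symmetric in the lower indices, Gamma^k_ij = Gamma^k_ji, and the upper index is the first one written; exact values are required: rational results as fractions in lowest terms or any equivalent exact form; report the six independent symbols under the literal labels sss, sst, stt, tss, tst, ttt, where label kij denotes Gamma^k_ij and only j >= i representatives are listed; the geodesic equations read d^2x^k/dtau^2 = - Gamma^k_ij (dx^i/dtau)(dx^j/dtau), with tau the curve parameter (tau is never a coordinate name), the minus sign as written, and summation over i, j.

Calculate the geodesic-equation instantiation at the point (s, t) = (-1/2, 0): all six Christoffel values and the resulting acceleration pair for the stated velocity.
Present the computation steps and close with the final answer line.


E = 149/16, F = 3/2, G = 157/36 at the point
E_s = -1/4, E_t = 3/4, F_s = -3, F_t = 51/16, G_s = -4/9, G_t = 3
EG - F^2 = 22097/576;  g^inv = (576/22097) * [[157/36, -3/2], [-3/2, 149/16]]
first-kind symbols [ij,l] = (1/2)(d_i g_jl + d_j g_il - d_l g_ij): [ss,s] = E_s/2 = -1/8, [ss,t] = F_s - E_t/2 = -27/8, [st,s] = E_t/2 = 3/8, [st,t] = G_s/2 = -2/9, [tt,s] = F_t - G_s/2 = 491/144, [tt,t] = G_t/2 = 3/2
Gamma^s_ij = (G*[ij,s] - F*[ij,t])/(EG - F^2), Gamma^t_ij = (E*[ij,t] - F*[ij,s])/(EG - F^2)
Gamma_sss = 2602/22097, Gamma_sst = 1134/22097, Gamma_stt = 65423/198873, Gamma_tss = -35991/44194, Gamma_tst = -1516/22097, Gamma_ttt = 5100/22097
d^2s/dtau^2 = -(Gamma_sss*(0)^2 + 2*Gamma_sst*(0)*(1) + Gamma_stt*(1)^2) = -65423/198873
d^2t/dtau^2 = -(Gamma_tss*(0)^2 + 2*Gamma_tst*(0)*(1) + Gamma_ttt*(1)^2) = -5100/22097

Answer: Gamma_sss = 2602/22097, Gamma_sst = 1134/22097, Gamma_stt = 65423/198873, Gamma_tss = -35991/44194, Gamma_tst = -1516/22097, Gamma_ttt = 5100/22097; accelerations (d^2s/dtau^2, d^2t/dtau^2) = (-65423/198873, -5100/22097)


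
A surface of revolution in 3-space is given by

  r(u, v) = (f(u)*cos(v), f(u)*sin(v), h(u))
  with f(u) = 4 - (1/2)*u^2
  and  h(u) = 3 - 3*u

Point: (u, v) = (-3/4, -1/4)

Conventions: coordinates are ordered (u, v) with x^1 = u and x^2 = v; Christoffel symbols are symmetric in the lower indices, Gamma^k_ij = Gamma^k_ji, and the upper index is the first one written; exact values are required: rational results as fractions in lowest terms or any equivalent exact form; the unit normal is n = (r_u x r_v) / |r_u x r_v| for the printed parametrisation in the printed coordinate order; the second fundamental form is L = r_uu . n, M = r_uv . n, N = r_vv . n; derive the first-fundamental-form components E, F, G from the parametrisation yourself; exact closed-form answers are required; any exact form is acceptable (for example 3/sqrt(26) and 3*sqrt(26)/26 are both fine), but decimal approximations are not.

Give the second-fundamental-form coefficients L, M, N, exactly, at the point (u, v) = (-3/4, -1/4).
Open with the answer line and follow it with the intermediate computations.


Answer: L = -4*sqrt(17)/17, M = 0, N = -7*sqrt(17)/8

f = 119/32, f' = 3/4, f'' = -1, h' = -3, h'' = 0
E = 153/16, F = 0, G = 14161/1024; answer radicand W^2 = 153/16
unnormalised second-form numerators: l = -3, m = 0, n = -357/32; L = l/sqrt(153/16), and similarly M = m/sqrt(W^2), N = n/sqrt(W^2)


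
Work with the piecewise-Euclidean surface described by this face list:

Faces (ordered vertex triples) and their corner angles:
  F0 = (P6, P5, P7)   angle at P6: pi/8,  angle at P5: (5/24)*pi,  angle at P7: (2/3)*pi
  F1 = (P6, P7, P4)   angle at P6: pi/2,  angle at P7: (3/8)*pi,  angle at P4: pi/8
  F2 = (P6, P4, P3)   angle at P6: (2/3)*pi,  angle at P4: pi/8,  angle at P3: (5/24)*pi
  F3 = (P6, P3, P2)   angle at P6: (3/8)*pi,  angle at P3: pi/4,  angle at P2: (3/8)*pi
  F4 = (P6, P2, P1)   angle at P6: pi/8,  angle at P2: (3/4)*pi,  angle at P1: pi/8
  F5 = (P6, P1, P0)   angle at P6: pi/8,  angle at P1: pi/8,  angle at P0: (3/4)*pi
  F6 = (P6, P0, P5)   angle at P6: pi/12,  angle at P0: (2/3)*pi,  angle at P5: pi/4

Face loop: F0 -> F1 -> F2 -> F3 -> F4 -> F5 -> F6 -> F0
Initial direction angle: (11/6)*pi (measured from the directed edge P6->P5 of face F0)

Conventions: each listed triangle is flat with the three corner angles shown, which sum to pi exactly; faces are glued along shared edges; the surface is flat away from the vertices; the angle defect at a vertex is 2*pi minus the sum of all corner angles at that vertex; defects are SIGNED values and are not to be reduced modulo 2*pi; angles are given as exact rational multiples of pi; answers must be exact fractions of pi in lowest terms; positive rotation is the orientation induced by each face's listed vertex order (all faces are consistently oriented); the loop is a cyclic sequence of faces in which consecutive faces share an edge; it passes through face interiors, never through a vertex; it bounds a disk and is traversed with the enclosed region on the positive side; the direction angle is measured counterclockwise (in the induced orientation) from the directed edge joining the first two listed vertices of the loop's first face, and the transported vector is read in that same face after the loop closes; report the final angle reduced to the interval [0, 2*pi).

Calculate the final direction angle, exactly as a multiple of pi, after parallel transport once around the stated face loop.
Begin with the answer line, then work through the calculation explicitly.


Answer: final direction angle = (11/6)*pi

enclosed vertex P6: corner angles sum to 2*pi, defect = 2*pi - 2*pi = 0
by Gauss-Bonnet the loop rotates the vector by the enclosed defect sum (positive orientation, mod 2*pi)
final angle = (11/6)*pi + 0 = (11/6)*pi (mod 2*pi)


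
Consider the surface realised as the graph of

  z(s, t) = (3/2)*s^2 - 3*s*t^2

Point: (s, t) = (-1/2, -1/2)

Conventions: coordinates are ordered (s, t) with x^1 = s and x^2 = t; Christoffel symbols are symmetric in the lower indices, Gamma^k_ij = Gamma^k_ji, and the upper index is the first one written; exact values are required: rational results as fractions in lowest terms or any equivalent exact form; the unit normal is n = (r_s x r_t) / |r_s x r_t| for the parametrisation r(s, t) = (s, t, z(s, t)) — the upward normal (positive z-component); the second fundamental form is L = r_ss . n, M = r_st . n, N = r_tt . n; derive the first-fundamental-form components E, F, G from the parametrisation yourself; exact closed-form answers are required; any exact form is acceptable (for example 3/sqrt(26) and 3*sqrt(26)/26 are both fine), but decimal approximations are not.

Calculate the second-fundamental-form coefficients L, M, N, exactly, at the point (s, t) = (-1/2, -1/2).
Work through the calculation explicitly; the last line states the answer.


z_s = -9/4, z_t = -3/2, z_ss = 3, z_st = 3, z_tt = 3
E = 97/16, F = 27/8, G = 13/4; answer radicand W^2 = 133/16
unnormalised second-form numerators: l = 3, m = 3, n = 3; L = l/sqrt(133/16), and similarly M = m/sqrt(W^2), N = n/sqrt(W^2)

Answer: L = 12*sqrt(133)/133, M = 12*sqrt(133)/133, N = 12*sqrt(133)/133


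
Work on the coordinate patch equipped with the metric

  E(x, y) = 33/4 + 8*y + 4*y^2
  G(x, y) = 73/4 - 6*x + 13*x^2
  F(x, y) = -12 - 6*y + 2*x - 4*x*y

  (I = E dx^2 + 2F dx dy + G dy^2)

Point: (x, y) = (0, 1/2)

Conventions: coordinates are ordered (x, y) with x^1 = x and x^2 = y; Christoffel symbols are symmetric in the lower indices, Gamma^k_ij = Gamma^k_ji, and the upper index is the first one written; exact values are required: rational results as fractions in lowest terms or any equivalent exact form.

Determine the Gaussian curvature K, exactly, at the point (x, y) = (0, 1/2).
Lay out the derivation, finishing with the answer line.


E = 53/4, F = -15, G = 73/4, EG - F^2 = 269/16 at the point
E_x = 0, E_y = 12, F_x = 0, F_y = -6, G_x = -6, G_y = 0
E_yy = 8, F_xy = -4, G_xx = 26
Evaluate Brioschi's two determinant matrices M1, M2 and divide by (EG - F^2)^2.
M1 = [[-E_yy/2 + F_xy - G_xx/2, E_x/2, F_x - E_y/2], [F_y - G_x/2, E, F], [G_y/2, F, G]] = [[-21, 0, -6], [-3, 53/4, -15], [0, -15, 73/4]]; det M1 = -9969/16
M2 = [[0, E_y/2, G_x/2], [E_y/2, E, F], [G_x/2, F, G]] = [[0, 6, -3], [6, 53/4, -15], [-3, -15, 73/4]]; det M2 = -945/4
det M1 - det M2 = -6189/16; K = -6189/16 / (269/16)^2 = -99024/72361

Answer: K = -99024/72361


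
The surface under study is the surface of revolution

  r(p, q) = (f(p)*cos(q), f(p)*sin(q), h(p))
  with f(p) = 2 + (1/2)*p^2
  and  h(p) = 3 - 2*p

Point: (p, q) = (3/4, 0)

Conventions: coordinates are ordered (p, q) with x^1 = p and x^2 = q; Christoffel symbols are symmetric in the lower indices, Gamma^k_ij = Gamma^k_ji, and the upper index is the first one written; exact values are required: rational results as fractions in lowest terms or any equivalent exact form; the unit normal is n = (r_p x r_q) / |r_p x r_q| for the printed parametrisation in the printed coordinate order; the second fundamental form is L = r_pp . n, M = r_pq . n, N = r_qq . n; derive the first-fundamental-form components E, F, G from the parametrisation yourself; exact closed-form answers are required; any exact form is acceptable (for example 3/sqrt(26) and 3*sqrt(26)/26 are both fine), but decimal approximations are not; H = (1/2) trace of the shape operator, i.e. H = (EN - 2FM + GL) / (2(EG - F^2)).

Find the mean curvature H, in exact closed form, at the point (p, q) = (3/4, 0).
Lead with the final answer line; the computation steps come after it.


Answer: H = -64*sqrt(73)/5329

f = 73/32, f' = 3/4, f'' = 1, h' = -2, h'' = 0
E = 73/16, F = 0, G = 5329/1024; answer radicand W^2 = 73/16
unnormalised second-form numerators: l = 2, m = 0, n = -73/16; L = l/sqrt(73/16), and similarly M = m/sqrt(W^2), N = n/sqrt(W^2)
H = (E*n - 2*F*m + G*l) / (2*(EG - F^2)*sqrt(W^2)); E*n - 2*F*m + G*l = -5329/512, EG - F^2 = 389017/16384, so H = (-16/73)/sqrt(73/16)


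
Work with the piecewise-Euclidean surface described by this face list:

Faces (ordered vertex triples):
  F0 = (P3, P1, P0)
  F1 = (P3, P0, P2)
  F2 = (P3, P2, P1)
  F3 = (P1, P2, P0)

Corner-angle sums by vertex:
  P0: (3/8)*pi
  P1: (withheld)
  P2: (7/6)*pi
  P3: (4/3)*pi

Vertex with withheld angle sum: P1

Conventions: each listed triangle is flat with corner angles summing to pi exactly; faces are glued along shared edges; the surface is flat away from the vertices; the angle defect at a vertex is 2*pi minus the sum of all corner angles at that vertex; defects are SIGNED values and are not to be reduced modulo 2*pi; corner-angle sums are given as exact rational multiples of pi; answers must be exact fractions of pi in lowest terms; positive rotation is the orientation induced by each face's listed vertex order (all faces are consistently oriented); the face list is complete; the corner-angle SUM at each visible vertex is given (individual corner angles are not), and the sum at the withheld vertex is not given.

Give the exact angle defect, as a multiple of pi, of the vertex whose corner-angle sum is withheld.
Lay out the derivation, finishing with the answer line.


V = 4, E = 6, F = 4; chi = V - E + F = 2
Gauss-Bonnet: total defect = 2*pi*chi = 4*pi; visible defects sum to (25/8)*pi

Answer: defect(P1) = (7/8)*pi


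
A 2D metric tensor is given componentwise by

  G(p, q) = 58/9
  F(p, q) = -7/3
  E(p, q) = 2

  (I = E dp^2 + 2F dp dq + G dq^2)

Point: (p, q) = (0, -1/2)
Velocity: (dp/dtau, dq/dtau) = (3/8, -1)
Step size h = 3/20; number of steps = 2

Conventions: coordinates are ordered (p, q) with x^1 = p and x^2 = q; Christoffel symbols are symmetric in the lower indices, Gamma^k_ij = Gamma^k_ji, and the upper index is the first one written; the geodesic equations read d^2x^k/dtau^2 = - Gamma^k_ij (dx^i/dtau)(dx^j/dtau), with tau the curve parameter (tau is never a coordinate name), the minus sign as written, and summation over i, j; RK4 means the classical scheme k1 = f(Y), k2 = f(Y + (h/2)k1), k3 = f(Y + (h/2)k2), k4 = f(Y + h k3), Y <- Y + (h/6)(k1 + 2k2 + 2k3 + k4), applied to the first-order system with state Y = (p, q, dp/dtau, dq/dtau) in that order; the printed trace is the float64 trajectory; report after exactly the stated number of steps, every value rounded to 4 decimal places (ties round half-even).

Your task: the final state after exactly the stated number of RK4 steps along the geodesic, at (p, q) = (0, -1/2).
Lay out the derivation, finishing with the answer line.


f(Y) = (dp/dtau, dq/dtau, -Gamma^p_ij Y'^i Y'^j, -Gamma^q_ij Y'^i Y'^j) with the Gammas evaluated at the stage position; h = 0.150000; intermediate values shown to 6 dp
step 0: p = 0.0000, q = -0.5000, dp/dtau = 0.3750, dq/dtau = -1.0000
step 1:
  k1: at (p, q) = (0.000000, -0.500000), (dp/dtau, dq/dtau) = (0.375000, -1.000000); Gamma_ppp = 0.000000, Gamma_ppq = 0.000000, Gamma_pqq = 0.000000, Gamma_qpp = 0.000000, Gamma_qpq = 0.000000, Gamma_qqq = 0.000000; k1 = (0.375000, -1.000000, 0.000000, 0.000000)
  k2: at (p, q) = (0.028125, -0.575000), (dp/dtau, dq/dtau) = (0.375000, -1.000000); Gamma_ppp = 0.000000, Gamma_ppq = 0.000000, Gamma_pqq = 0.000000, Gamma_qpp = 0.000000, Gamma_qpq = 0.000000, Gamma_qqq = 0.000000; k2 = (0.375000, -1.000000, 0.000000, 0.000000)
  k3: at (p, q) = (0.028125, -0.575000), (dp/dtau, dq/dtau) = (0.375000, -1.000000); Gamma_ppp = 0.000000, Gamma_ppq = 0.000000, Gamma_pqq = 0.000000, Gamma_qpp = 0.000000, Gamma_qpq = 0.000000, Gamma_qqq = 0.000000; k3 = (0.375000, -1.000000, 0.000000, 0.000000)
  k4: at (p, q) = (0.056250, -0.650000), (dp/dtau, dq/dtau) = (0.375000, -1.000000); Gamma_ppp = 0.000000, Gamma_ppq = 0.000000, Gamma_pqq = 0.000000, Gamma_qpp = 0.000000, Gamma_qpq = 0.000000, Gamma_qqq = 0.000000; k4 = (0.375000, -1.000000, 0.000000, 0.000000)
  Y <- Y + (h/6)(k1 + 2k2 + 2k3 + k4): p = 0.0562, q = -0.6500, dp/dtau = 0.3750, dq/dtau = -1.0000
step 2:
  k1: at (p, q) = (0.056250, -0.650000), (dp/dtau, dq/dtau) = (0.375000, -1.000000); Gamma_ppp = 0.000000, Gamma_ppq = 0.000000, Gamma_pqq = 0.000000, Gamma_qpp = 0.000000, Gamma_qpq = 0.000000, Gamma_qqq = 0.000000; k1 = (0.375000, -1.000000, 0.000000, 0.000000)
  k2: at (p, q) = (0.084375, -0.725000), (dp/dtau, dq/dtau) = (0.375000, -1.000000); Gamma_ppp = 0.000000, Gamma_ppq = 0.000000, Gamma_pqq = 0.000000, Gamma_qpp = 0.000000, Gamma_qpq = 0.000000, Gamma_qqq = 0.000000; k2 = (0.375000, -1.000000, 0.000000, 0.000000)
  k3: at (p, q) = (0.084375, -0.725000), (dp/dtau, dq/dtau) = (0.375000, -1.000000); Gamma_ppp = 0.000000, Gamma_ppq = 0.000000, Gamma_pqq = 0.000000, Gamma_qpp = 0.000000, Gamma_qpq = 0.000000, Gamma_qqq = 0.000000; k3 = (0.375000, -1.000000, 0.000000, 0.000000)
  k4: at (p, q) = (0.112500, -0.800000), (dp/dtau, dq/dtau) = (0.375000, -1.000000); Gamma_ppp = 0.000000, Gamma_ppq = 0.000000, Gamma_pqq = 0.000000, Gamma_qpp = 0.000000, Gamma_qpq = 0.000000, Gamma_qqq = 0.000000; k4 = (0.375000, -1.000000, 0.000000, 0.000000)
  Y <- Y + (h/6)(k1 + 2k2 + 2k3 + k4): p = 0.1125, q = -0.8000, dp/dtau = 0.3750, dq/dtau = -1.0000

Answer: p = 0.1125, q = -0.8000, dp/dtau = 0.3750, dq/dtau = -1.0000


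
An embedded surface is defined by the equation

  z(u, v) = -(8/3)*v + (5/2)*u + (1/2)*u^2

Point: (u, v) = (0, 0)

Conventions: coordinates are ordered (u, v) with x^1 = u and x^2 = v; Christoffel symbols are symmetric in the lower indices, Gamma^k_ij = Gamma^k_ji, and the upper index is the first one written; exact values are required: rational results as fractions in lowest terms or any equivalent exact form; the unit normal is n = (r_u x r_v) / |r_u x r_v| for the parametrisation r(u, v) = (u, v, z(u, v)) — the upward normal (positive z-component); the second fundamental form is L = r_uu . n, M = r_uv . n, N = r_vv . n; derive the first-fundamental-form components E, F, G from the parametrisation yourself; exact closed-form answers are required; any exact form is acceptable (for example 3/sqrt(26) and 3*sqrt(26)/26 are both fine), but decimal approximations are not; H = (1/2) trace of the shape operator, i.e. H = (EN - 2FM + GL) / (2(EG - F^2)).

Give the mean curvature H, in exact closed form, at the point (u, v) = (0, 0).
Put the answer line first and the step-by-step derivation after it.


Answer: H = 876*sqrt(517)/267289

z_u = 5/2, z_v = -8/3, z_uu = 1, z_uv = 0, z_vv = 0
E = 29/4, F = -20/3, G = 73/9; answer radicand W^2 = 517/36
unnormalised second-form numerators: l = 1, m = 0, n = 0; L = l/sqrt(517/36), and similarly M = m/sqrt(W^2), N = n/sqrt(W^2)
H = (E*n - 2*F*m + G*l) / (2*(EG - F^2)*sqrt(W^2)); E*n - 2*F*m + G*l = 73/9, EG - F^2 = 517/36, so H = (146/517)/sqrt(517/36)


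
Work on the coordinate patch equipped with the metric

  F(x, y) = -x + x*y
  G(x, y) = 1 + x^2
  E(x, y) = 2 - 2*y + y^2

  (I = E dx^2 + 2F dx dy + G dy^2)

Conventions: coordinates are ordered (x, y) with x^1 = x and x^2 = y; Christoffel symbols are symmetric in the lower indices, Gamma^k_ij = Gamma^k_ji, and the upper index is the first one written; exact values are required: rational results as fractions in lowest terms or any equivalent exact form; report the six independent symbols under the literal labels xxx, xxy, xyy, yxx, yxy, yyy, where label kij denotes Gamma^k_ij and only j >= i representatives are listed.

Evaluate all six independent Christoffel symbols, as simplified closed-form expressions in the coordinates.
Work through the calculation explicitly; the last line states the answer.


E = 2 - 2*y + y^2; F = -x + x*y; G = 1 + x^2
Gamma^k_ij = (1/2) g^{kl} (d_i g_jl + d_j g_il - d_l g_ij), with g^inv = (1/(EG-F^2)) [[G, -F], [-F, E]]
first partials: E_x = 0, E_y = -2 + 2*y, F_x = -1 + y, F_y = x, G_x = 2*x, G_y = 0
D = EG - F^2 = 2 - 2*y + y^2 + x^2
expanded: Gamma^x_xx = (G E_x - 2F F_x + F E_y)/(2D), Gamma^x_xy = (G E_y - F G_x)/(2D), Gamma^x_yy = (2G F_y - G G_x - F G_y)/(2D), Gamma^y_xx = (2E F_x - E E_y - F E_x)/(2D), Gamma^y_xy = (E G_x - F E_y)/(2D), Gamma^y_yy = (E G_y - 2F F_y + F G_x)/(2D); substitute and cancel common factors

Answer: Gamma_xxx = 0, Gamma_xxy = (y - 1)/(x^2 + y^2 - 2*y + 2), Gamma_xyy = 0, Gamma_yxx = 0, Gamma_yxy = x/(x^2 + y^2 - 2*y + 2), Gamma_yyy = 0


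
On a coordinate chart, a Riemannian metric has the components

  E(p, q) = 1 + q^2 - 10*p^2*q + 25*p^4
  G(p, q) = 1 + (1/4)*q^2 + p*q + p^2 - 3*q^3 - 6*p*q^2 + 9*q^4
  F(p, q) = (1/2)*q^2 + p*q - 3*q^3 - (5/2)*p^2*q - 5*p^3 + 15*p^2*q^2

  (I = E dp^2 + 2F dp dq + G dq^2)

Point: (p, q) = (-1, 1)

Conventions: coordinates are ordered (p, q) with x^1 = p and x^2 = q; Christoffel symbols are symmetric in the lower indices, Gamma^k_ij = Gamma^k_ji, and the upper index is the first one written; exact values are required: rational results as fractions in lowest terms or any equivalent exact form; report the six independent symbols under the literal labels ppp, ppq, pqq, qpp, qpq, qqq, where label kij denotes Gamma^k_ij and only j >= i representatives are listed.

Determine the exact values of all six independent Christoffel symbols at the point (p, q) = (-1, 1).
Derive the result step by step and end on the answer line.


E = 17, F = 14, G = 53/4 at the point
E_p = -80, E_q = -8, F_p = -39, F_q = 37/2, G_p = -7, G_q = 77/2
EG - F^2 = 117/4;  g^inv = (4/117) * [[53/4, -14], [-14, 17]]
first-kind symbols [ij,l] = (1/2)(d_i g_jl + d_j g_il - d_l g_ij): [pp,p] = E_p/2 = -40, [pp,q] = F_p - E_q/2 = -35, [pq,p] = E_q/2 = -4, [pq,q] = G_p/2 = -7/2, [qq,p] = F_q - G_p/2 = 22, [qq,q] = G_q/2 = 77/4
Gamma^p_ij = (G*[ij,p] - F*[ij,q])/(EG - F^2), Gamma^q_ij = (E*[ij,q] - F*[ij,p])/(EG - F^2)

Answer: Gamma_ppp = -160/117, Gamma_ppq = -16/117, Gamma_pqq = 88/117, Gamma_qpp = -140/117, Gamma_qpq = -14/117, Gamma_qqq = 77/117


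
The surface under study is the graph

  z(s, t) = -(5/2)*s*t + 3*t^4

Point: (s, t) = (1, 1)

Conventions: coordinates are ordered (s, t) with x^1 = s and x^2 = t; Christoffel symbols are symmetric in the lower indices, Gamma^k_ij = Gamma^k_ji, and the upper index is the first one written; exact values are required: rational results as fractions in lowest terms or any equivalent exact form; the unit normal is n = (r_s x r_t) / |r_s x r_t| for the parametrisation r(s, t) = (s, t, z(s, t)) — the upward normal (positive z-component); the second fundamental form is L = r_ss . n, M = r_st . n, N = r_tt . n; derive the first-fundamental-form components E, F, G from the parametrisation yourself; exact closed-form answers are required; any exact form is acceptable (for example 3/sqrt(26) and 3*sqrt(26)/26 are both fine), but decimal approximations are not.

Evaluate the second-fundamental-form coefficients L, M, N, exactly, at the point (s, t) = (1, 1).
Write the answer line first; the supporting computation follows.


Answer: L = 0, M = -sqrt(390)/78, N = 12*sqrt(390)/65

z_s = -5/2, z_t = 19/2, z_ss = 0, z_st = -5/2, z_tt = 36
E = 29/4, F = -95/4, G = 365/4; answer radicand W^2 = 195/2
unnormalised second-form numerators: l = 0, m = -5/2, n = 36; L = l/sqrt(195/2), and similarly M = m/sqrt(W^2), N = n/sqrt(W^2)


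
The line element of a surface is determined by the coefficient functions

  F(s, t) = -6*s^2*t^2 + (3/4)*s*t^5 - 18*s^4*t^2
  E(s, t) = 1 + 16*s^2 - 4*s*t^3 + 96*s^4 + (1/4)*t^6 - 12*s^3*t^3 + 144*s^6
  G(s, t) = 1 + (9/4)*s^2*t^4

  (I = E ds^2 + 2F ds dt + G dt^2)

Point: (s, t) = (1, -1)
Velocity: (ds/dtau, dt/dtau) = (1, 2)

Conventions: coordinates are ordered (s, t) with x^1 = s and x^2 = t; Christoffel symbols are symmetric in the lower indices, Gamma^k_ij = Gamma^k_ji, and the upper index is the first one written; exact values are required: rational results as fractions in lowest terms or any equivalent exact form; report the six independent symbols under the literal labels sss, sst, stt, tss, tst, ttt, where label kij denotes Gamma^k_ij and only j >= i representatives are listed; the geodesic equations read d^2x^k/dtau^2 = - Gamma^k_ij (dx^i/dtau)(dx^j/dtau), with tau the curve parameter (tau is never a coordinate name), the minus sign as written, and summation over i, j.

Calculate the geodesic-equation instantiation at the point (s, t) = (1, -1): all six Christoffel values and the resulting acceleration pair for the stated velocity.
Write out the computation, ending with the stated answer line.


E = 1093/4, F = -99/4, G = 13/4 at the point
E_s = 1320, E_t = -99/2, F_s = -339/4, F_t = 207/4, G_s = 9/2, G_t = -9
EG - F^2 = 551/2;  g^inv = (2/551) * [[13/4, 99/4], [99/4, 1093/4]]
first-kind symbols [ij,l] = (1/2)(d_i g_jl + d_j g_il - d_l g_ij): [ss,s] = E_s/2 = 660, [ss,t] = F_s - E_t/2 = -60, [st,s] = E_t/2 = -99/4, [st,t] = G_s/2 = 9/4, [tt,s] = F_t - G_s/2 = 99/2, [tt,t] = G_t/2 = -9/2
Gamma^s_ij = (G*[ij,s] - F*[ij,t])/(EG - F^2), Gamma^t_ij = (E*[ij,t] - F*[ij,s])/(EG - F^2)
Gamma_sss = 1320/551, Gamma_sst = -99/1102, Gamma_stt = 99/551, Gamma_tss = -120/551, Gamma_tst = 9/1102, Gamma_ttt = -9/551
d^2s/dtau^2 = -(Gamma_sss*(1)^2 + 2*Gamma_sst*(1)*(2) + Gamma_stt*(2)^2) = -1518/551
d^2t/dtau^2 = -(Gamma_tss*(1)^2 + 2*Gamma_tst*(1)*(2) + Gamma_ttt*(2)^2) = 138/551

Answer: Gamma_sss = 1320/551, Gamma_sst = -99/1102, Gamma_stt = 99/551, Gamma_tss = -120/551, Gamma_tst = 9/1102, Gamma_ttt = -9/551; accelerations (d^2s/dtau^2, d^2t/dtau^2) = (-1518/551, 138/551)


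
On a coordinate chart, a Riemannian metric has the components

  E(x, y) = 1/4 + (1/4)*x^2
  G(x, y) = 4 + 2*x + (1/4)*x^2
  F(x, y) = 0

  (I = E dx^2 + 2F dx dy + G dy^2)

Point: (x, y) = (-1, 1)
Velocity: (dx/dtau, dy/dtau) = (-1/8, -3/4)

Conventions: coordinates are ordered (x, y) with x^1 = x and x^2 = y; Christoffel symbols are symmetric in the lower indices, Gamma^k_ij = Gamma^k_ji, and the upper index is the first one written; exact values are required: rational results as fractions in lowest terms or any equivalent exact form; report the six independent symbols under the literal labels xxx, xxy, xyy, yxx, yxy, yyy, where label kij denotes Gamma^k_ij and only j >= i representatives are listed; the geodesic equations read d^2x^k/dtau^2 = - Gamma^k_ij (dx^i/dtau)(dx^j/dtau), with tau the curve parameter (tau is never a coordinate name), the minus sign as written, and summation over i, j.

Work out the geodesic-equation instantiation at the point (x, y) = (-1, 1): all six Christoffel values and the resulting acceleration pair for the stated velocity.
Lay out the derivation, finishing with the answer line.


E = 1/2, F = 0, G = 9/4 at the point
E_x = -1/2, E_y = 0, F_x = 0, F_y = 0, G_x = 3/2, G_y = 0
EG - F^2 = 9/8;  g^inv = (8/9) * [[9/4, 0], [0, 1/2]]
first-kind symbols [ij,l] = (1/2)(d_i g_jl + d_j g_il - d_l g_ij): [xx,x] = E_x/2 = -1/4, [xx,y] = F_x - E_y/2 = 0, [xy,x] = E_y/2 = 0, [xy,y] = G_x/2 = 3/4, [yy,x] = F_y - G_x/2 = -3/4, [yy,y] = G_y/2 = 0
Gamma^x_ij = (G*[ij,x] - F*[ij,y])/(EG - F^2), Gamma^y_ij = (E*[ij,y] - F*[ij,x])/(EG - F^2)
Gamma_xxx = -1/2, Gamma_xxy = 0, Gamma_xyy = -3/2, Gamma_yxx = 0, Gamma_yxy = 1/3, Gamma_yyy = 0
d^2x/dtau^2 = -(Gamma_xxx*(-1/8)^2 + 2*Gamma_xxy*(-1/8)*(-3/4) + Gamma_xyy*(-3/4)^2) = 109/128
d^2y/dtau^2 = -(Gamma_yxx*(-1/8)^2 + 2*Gamma_yxy*(-1/8)*(-3/4) + Gamma_yyy*(-3/4)^2) = -1/16

Answer: Gamma_xxx = -1/2, Gamma_xxy = 0, Gamma_xyy = -3/2, Gamma_yxx = 0, Gamma_yxy = 1/3, Gamma_yyy = 0; accelerations (d^2x/dtau^2, d^2y/dtau^2) = (109/128, -1/16)


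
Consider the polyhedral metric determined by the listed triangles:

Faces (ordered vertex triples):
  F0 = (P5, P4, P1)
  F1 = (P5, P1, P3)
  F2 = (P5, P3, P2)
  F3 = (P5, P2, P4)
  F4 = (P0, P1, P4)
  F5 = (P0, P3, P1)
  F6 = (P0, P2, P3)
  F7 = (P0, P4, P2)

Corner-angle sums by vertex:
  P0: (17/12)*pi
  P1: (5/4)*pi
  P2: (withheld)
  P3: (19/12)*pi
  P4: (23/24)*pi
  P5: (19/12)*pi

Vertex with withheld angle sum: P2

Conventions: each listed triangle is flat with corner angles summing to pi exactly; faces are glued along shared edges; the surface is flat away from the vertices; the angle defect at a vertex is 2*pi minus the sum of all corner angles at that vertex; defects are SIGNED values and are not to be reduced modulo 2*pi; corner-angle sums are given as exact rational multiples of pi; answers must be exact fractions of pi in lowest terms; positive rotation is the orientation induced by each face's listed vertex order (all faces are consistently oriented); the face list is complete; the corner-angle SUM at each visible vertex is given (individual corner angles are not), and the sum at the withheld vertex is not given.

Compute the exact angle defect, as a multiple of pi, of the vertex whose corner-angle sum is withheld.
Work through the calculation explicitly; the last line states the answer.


V = 6, E = 12, F = 8; chi = V - E + F = 2
Gauss-Bonnet: total defect = 2*pi*chi = 4*pi; visible defects sum to (77/24)*pi

Answer: defect(P2) = (19/24)*pi


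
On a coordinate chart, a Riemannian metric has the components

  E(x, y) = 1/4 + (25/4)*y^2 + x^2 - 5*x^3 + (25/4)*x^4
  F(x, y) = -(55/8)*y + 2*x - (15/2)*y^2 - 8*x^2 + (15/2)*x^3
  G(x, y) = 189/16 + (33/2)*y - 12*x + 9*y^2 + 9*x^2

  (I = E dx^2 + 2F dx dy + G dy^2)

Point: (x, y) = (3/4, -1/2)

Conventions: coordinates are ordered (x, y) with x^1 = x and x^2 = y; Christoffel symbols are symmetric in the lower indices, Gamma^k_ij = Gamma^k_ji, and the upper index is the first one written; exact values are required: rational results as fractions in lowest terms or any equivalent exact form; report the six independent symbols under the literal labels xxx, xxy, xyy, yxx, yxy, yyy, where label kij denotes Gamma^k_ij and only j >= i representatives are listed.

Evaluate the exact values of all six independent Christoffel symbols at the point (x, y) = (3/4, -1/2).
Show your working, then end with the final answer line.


E = 2297/1024, F = 221/128, G = 15/8 at the point
E_x = 231/64, E_y = -25/4, F_x = 85/32, F_y = 5/8, G_x = 3/2, G_y = 15/2
EG - F^2 = 20069/16384;  g^inv = (16384/20069) * [[15/8, -221/128], [-221/128, 2297/1024]]
first-kind symbols [ij,l] = (1/2)(d_i g_jl + d_j g_il - d_l g_ij): [xx,x] = E_x/2 = 231/128, [xx,y] = F_x - E_y/2 = 185/32, [xy,x] = E_y/2 = -25/8, [xy,y] = G_x/2 = 3/4, [yy,x] = F_y - G_x/2 = -1/8, [yy,y] = G_y/2 = 15/4
Gamma^x_ij = (G*[ij,x] - F*[ij,y])/(EG - F^2), Gamma^y_ij = (E*[ij,y] - F*[ij,x])/(EG - F^2)

Answer: Gamma_xxx = -2300/427, Gamma_xxy = -117216/20069, Gamma_xyy = -109920/20069, Gamma_yxx = 6869/854, Gamma_yxy = 115964/20069, Gamma_yyy = 141356/20069


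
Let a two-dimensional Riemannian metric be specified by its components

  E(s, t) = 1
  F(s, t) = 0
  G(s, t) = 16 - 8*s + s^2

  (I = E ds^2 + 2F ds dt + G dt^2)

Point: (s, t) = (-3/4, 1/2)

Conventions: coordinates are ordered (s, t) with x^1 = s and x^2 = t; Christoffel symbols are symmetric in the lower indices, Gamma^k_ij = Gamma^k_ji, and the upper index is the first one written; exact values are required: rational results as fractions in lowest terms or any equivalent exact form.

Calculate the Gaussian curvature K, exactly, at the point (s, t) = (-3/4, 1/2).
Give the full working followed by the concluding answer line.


E = 1, F = 0, G = 361/16, EG - F^2 = 361/16 at the point
E_s = 0, E_t = 0, F_s = 0, F_t = 0, G_s = -19/2, G_t = 0
E_tt = 0, F_st = 0, G_ss = 2
Evaluate Brioschi's two determinant matrices M1, M2 and divide by (EG - F^2)^2.
M1 = [[-E_tt/2 + F_st - G_ss/2, E_s/2, F_s - E_t/2], [F_t - G_s/2, E, F], [G_t/2, F, G]] = [[-1, 0, 0], [19/4, 1, 0], [0, 0, 361/16]]; det M1 = -361/16
M2 = [[0, E_t/2, G_s/2], [E_t/2, E, F], [G_s/2, F, G]] = [[0, 0, -19/4], [0, 1, 0], [-19/4, 0, 361/16]]; det M2 = -361/16
det M1 - det M2 = 0; K = 0 / (361/16)^2 = 0

Answer: K = 0


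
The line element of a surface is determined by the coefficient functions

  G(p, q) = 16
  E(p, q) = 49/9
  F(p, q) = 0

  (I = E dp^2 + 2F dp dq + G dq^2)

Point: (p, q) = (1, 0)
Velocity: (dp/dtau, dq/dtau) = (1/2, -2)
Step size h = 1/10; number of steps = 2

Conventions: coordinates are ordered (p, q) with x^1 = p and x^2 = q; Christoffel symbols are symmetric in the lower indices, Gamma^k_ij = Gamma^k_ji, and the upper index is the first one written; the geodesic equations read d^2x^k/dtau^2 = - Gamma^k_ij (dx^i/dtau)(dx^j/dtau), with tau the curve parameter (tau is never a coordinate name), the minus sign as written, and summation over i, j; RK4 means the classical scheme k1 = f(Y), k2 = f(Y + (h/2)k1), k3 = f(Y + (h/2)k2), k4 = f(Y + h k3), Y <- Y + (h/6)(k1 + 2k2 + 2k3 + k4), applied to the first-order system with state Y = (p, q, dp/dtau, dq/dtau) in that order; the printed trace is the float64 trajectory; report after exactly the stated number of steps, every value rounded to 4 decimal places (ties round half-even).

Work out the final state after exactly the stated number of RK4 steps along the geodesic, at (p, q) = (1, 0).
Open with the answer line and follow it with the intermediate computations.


Answer: p = 1.1000, q = -0.4000, dp/dtau = 0.5000, dq/dtau = -2.0000

f(Y) = (dp/dtau, dq/dtau, -Gamma^p_ij Y'^i Y'^j, -Gamma^q_ij Y'^i Y'^j) with the Gammas evaluated at the stage position; h = 0.100000; intermediate values shown to 6 dp
step 0: p = 1.0000, q = 0.0000, dp/dtau = 0.5000, dq/dtau = -2.0000
step 1:
  k1: at (p, q) = (1.000000, 0.000000), (dp/dtau, dq/dtau) = (0.500000, -2.000000); Gamma_ppp = 0.000000, Gamma_ppq = 0.000000, Gamma_pqq = 0.000000, Gamma_qpp = 0.000000, Gamma_qpq = 0.000000, Gamma_qqq = 0.000000; k1 = (0.500000, -2.000000, 0.000000, 0.000000)
  k2: at (p, q) = (1.025000, -0.100000), (dp/dtau, dq/dtau) = (0.500000, -2.000000); Gamma_ppp = 0.000000, Gamma_ppq = 0.000000, Gamma_pqq = 0.000000, Gamma_qpp = 0.000000, Gamma_qpq = 0.000000, Gamma_qqq = 0.000000; k2 = (0.500000, -2.000000, 0.000000, 0.000000)
  k3: at (p, q) = (1.025000, -0.100000), (dp/dtau, dq/dtau) = (0.500000, -2.000000); Gamma_ppp = 0.000000, Gamma_ppq = 0.000000, Gamma_pqq = 0.000000, Gamma_qpp = 0.000000, Gamma_qpq = 0.000000, Gamma_qqq = 0.000000; k3 = (0.500000, -2.000000, 0.000000, 0.000000)
  k4: at (p, q) = (1.050000, -0.200000), (dp/dtau, dq/dtau) = (0.500000, -2.000000); Gamma_ppp = 0.000000, Gamma_ppq = 0.000000, Gamma_pqq = 0.000000, Gamma_qpp = 0.000000, Gamma_qpq = 0.000000, Gamma_qqq = 0.000000; k4 = (0.500000, -2.000000, 0.000000, 0.000000)
  Y <- Y + (h/6)(k1 + 2k2 + 2k3 + k4): p = 1.0500, q = -0.2000, dp/dtau = 0.5000, dq/dtau = -2.0000
step 2:
  k1: at (p, q) = (1.050000, -0.200000), (dp/dtau, dq/dtau) = (0.500000, -2.000000); Gamma_ppp = 0.000000, Gamma_ppq = 0.000000, Gamma_pqq = 0.000000, Gamma_qpp = 0.000000, Gamma_qpq = 0.000000, Gamma_qqq = 0.000000; k1 = (0.500000, -2.000000, 0.000000, 0.000000)
  k2: at (p, q) = (1.075000, -0.300000), (dp/dtau, dq/dtau) = (0.500000, -2.000000); Gamma_ppp = 0.000000, Gamma_ppq = 0.000000, Gamma_pqq = 0.000000, Gamma_qpp = 0.000000, Gamma_qpq = 0.000000, Gamma_qqq = 0.000000; k2 = (0.500000, -2.000000, 0.000000, 0.000000)
  k3: at (p, q) = (1.075000, -0.300000), (dp/dtau, dq/dtau) = (0.500000, -2.000000); Gamma_ppp = 0.000000, Gamma_ppq = 0.000000, Gamma_pqq = 0.000000, Gamma_qpp = 0.000000, Gamma_qpq = 0.000000, Gamma_qqq = 0.000000; k3 = (0.500000, -2.000000, 0.000000, 0.000000)
  k4: at (p, q) = (1.100000, -0.400000), (dp/dtau, dq/dtau) = (0.500000, -2.000000); Gamma_ppp = 0.000000, Gamma_ppq = 0.000000, Gamma_pqq = 0.000000, Gamma_qpp = 0.000000, Gamma_qpq = 0.000000, Gamma_qqq = 0.000000; k4 = (0.500000, -2.000000, 0.000000, 0.000000)
  Y <- Y + (h/6)(k1 + 2k2 + 2k3 + k4): p = 1.1000, q = -0.4000, dp/dtau = 0.5000, dq/dtau = -2.0000
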